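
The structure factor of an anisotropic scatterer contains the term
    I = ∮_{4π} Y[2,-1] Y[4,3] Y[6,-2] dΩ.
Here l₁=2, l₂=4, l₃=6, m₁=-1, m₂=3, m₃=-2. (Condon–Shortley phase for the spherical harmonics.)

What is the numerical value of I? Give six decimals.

0.089969

Rules hold: Σm=0, L=12 even, 2≤6≤6.
N = 5·9·13 = 585
Δ = 0!·4!·8!/13! = 1/6435
Racah Σ t=0..0: t=0:+1/2304 = 1/2304
⇒ 3j(2 4 6; 0 0 0)² = 5/143, sgn +1
Racah Σ t=0..0: t=0:+1/30240 = 1/30240
⇒ 3j(2 4 6; -1 3 -2)² = 32/6435, sgn +1
4πI² = N·(3j₀)²·(3jₘ)² = 160/1573
I = +1·√(0.101716/4π) = 0.08996855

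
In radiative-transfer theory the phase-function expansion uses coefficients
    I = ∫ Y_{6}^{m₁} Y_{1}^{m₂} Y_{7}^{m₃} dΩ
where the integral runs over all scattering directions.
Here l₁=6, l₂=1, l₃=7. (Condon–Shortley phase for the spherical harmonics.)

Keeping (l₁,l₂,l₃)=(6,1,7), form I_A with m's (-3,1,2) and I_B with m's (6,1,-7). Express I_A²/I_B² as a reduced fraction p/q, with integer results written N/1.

Same 6,1,7: normalisation and zero-m 3j drop out of the ratio.
A: Δ: 0! 12! 2! / 15! → 1/1365; sum: t=0:+1/4354560 = 1/4354560; 3j²(6 1 7; -3 1 2) = Δ·Π!·Σ² = 2/273  (sign -1)
B: Δ: 0! 12! 2! / 15! → 1/1365; sum: t=0:+1/958003200 = 1/958003200; 3j²(6 1 7; 6 1 -7) = Δ·Π!·Σ² = 1/15  (sign +1)
I_A²/I_B² = (2/273)/(1/15) = 10/91

10/91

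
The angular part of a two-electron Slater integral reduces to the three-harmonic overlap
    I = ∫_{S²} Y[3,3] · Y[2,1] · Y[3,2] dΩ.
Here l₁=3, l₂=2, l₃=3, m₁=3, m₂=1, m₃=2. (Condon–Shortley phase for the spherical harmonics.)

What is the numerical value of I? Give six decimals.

0.000000

3 + 1 + 2 = 6 ≠ 0: azimuthal integral kills it; I = 0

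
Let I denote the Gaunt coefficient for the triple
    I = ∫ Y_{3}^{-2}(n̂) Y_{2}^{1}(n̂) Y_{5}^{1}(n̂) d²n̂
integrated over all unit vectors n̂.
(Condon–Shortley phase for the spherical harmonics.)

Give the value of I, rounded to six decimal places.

Checks pass: Σm=0; 10 even; l₃=5∈[1,5].
(2·3+1)(2·2+1)(2·5+1) = 385
Δ: 0! 6! 4! / 11! → 1/2310
sum: t=0:+1/144 = 1/144
3j²(3 2 5; 0 0 0) = Δ·Π!·Σ² = 10/231  (sign -1)
sum: t=0:+1/720 = 1/720
3j²(3 2 5; -2 1 1) = Δ·Π!·Σ² = 4/385  (sign +1)
combine: 4πI² = 385·10/231·4/385 = 40/231
take √, sign -1: I = -0.11738675

-0.117387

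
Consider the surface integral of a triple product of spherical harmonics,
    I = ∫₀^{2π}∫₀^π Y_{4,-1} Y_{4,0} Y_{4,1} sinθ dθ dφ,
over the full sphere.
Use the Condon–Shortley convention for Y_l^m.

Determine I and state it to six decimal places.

Checks pass: Σm=0; 12 even; l₃=4∈[0,8].
(2·4+1)(2·4+1)(2·4+1) = 729
Δ: 4! 4! 4! / 13! → 1/450450
sum: t=0:+1/13824 t=1:−1/216 t=2:+1/64 t=3:−1/216 t=4:+1/13824 = 5/768
3j²(4 4 4; 0 0 0) = Δ·Π!·Σ² = 18/1001  (sign +1)
sum: t=1:−1/864 t=2:+1/96 t=3:−1/144 t=4:+1/3456 = 1/384
3j²(4 4 4; -1 0 1) = Δ·Π!·Σ² = 9/2002  (sign -1)
combine: 4πI² = 729·18/1001·9/2002 = 59049/1002001
take √, sign -1: I = -0.06848055

-0.068481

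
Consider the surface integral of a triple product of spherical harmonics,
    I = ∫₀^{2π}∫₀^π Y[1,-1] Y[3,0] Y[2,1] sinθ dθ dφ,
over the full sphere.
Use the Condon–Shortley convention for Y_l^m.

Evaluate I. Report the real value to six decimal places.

0.143048

Checks pass: Σm=0; 6 even; l₃=2∈[2,4].
(2·1+1)(2·3+1)(2·2+1) = 105
Δ: 2! 0! 4! / 7! → 1/105
sum: t=1:−1/4 = -1/4
3j²(1 3 2; 0 0 0) = Δ·Π!·Σ² = 3/35  (sign -1)
sum: t=2:+1/12 = 1/12
3j²(1 3 2; -1 0 1) = Δ·Π!·Σ² = 1/35  (sign -1)
combine: 4πI² = 105·3/35·1/35 = 9/35
take √, sign +1: I = 0.14304817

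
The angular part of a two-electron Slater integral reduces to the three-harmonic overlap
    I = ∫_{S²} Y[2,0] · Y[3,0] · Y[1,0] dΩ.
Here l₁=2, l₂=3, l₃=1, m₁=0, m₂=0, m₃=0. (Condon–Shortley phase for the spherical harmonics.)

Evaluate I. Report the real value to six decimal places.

m-sum 0 ✓  L=6 even ✓  1≤1≤5 ✓
Π(2lᵢ+1) = 5×7×3 = 105
triangle coeff Δ(2,3,1) = 1/105
Σ_t [2,2]: t=2:+1/4 = 1/4
(3j)²=3/35 [(2 3 1; 0 0 0)], sign=-1
(m-triple is (0,0,0) — same symbol as above.)
⇒ 4πI² = 27/35
I = (+1)√(27/35/(4π)) = 0.24776670

0.247767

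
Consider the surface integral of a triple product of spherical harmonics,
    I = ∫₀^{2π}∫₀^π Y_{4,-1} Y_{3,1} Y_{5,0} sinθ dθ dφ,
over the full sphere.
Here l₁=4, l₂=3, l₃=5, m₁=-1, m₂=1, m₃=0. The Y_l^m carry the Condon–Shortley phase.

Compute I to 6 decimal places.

-0.009577

m-sum 0 ✓  L=12 even ✓  1≤5≤7 ✓
Π(2lᵢ+1) = 9×7×11 = 693
triangle coeff Δ(4,3,5) = 1/180180
Σ_t [0,2]: t=0:+1/576 t=1:−1/144 t=2:+1/576 = -1/288
(3j)²=20/1001 [(4 3 5; 0 0 0)], sign=+1
Σ_t [0,2]: t=0:+1/5760 t=1:−1/288 t=2:+1/288 = 1/5760
(3j)²=1/12012 [(4 3 5; -1 1 0)], sign=-1
⇒ 4πI² = 15/13013
I = (-1)√(15/13013/(4π)) = -0.00957750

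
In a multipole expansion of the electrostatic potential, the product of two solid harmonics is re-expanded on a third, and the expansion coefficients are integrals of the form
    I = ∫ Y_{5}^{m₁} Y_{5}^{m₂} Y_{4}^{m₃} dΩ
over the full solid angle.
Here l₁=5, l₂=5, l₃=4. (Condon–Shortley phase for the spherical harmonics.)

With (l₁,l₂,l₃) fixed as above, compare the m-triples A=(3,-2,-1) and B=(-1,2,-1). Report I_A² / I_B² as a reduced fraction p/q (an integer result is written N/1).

6/7

Same 5,5,4: normalisation and zero-m 3j drop out of the ratio.
A: Δ: 6! 4! 4! / 15! → 1/3153150; sum: t=0:+1/17280 t=1:−1/2880 t=2:+1/6912 = -1/6912; 3j²(5 5 4; 3 -2 -1) = Δ·Π!·Σ² = 5/429  (sign +1)
B: Δ: 6! 4! 4! / 15! → 1/3153150; sum: t=3:−1/5184 t=4:+1/1152 t=5:−1/2880 t=6:+1/103680 = 7/20736; 3j²(5 5 4; -1 2 -1) = Δ·Π!·Σ² = 35/2574  (sign -1)
I_A²/I_B² = (5/429)/(35/2574) = 6/7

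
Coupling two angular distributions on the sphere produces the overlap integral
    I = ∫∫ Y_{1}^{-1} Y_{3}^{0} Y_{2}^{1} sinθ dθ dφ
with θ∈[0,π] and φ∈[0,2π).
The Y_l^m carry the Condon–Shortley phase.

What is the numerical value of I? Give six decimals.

Checks pass: Σm=0; 6 even; l₃=2∈[2,4].
(2·1+1)(2·3+1)(2·2+1) = 105
Δ: 2! 0! 4! / 7! → 1/105
sum: t=1:−1/4 = -1/4
3j²(1 3 2; 0 0 0) = Δ·Π!·Σ² = 3/35  (sign -1)
sum: t=2:+1/12 = 1/12
3j²(1 3 2; -1 0 1) = Δ·Π!·Σ² = 1/35  (sign -1)
combine: 4πI² = 105·3/35·1/35 = 9/35
take √, sign +1: I = 0.14304817

0.143048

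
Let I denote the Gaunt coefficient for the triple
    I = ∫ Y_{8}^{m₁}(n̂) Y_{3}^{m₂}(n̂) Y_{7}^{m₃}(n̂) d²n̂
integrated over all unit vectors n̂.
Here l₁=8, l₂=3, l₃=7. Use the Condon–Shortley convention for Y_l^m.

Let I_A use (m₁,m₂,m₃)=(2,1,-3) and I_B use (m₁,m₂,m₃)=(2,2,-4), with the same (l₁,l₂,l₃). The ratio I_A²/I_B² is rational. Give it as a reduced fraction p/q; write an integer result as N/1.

Same 8,3,7: normalisation and zero-m 3j drop out of the ratio.
A: Δ: 4! 12! 2! / 19! → 1/5290740; sum: t=2:+1/7741440 t=3:−1/13063680 t=4:+1/348364800 = 29/522547200; 3j²(8 3 7; 2 1 -3) = Δ·Π!·Σ² = 1682/264537  (sign +1)
B: Δ: 4! 12! 2! / 19! → 1/5290740; sum: t=3:−1/26127360 t=4:+1/174182400 = -17/522547200; 3j²(8 3 7; 2 2 -4) = Δ·Π!·Σ² = 935/62244  (sign +1)
I_A²/I_B² = (1682/264537)/(935/62244) = 6728/15895

6728/15895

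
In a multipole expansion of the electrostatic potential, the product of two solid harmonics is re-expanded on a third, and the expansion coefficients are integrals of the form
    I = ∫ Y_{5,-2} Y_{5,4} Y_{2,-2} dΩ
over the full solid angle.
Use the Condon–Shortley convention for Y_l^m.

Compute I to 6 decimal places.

Checks pass: Σm=0; 12 even; l₃=2∈[0,10].
(2·5+1)(2·5+1)(2·2+1) = 605
Δ: 8! 2! 2! / 13! → 1/38610
sum: t=3:−1/2880 t=4:+1/576 t=5:−1/2880 = 1/960
3j²(5 5 2; 0 0 0) = Δ·Π!·Σ² = 10/429  (sign +1)
sum: t=7:−1/20160 = -1/20160
3j²(5 5 2; -2 4 -2) = Δ·Π!·Σ² = 12/715  (sign -1)
combine: 4πI² = 605·10/429·12/715 = 40/169
take √, sign -1: I = -0.13724032

-0.137240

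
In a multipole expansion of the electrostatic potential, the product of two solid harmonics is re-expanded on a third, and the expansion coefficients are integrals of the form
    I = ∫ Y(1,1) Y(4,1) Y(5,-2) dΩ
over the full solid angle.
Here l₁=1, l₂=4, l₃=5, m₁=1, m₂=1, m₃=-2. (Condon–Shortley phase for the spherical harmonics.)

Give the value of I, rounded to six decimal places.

0.225034

Checks pass: Σm=0; 10 even; l₃=5∈[3,5].
(2·1+1)(2·4+1)(2·5+1) = 297
Δ: 0! 2! 8! / 11! → 1/495
sum: t=0:+1/576 = 1/576
3j²(1 4 5; 0 0 0) = Δ·Π!·Σ² = 5/99  (sign -1)
sum: t=0:+1/1440 = 1/1440
3j²(1 4 5; 1 1 -2) = Δ·Π!·Σ² = 7/165  (sign -1)
combine: 4πI² = 297·5/99·7/165 = 7/11
take √, sign +1: I = 0.22503380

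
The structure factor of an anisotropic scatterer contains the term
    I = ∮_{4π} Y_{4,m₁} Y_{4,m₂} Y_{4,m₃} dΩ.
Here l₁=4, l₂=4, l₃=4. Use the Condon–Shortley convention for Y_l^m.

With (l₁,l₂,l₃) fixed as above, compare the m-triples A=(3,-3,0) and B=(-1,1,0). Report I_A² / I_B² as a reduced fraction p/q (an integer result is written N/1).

l's match ⇒ only the (l;m) 3-j factors differ between A and B.
A: triangle coeff Δ(4,4,4) = 1/450450; Σ_t [0,1]: t=0:+1/864 t=1:−1/3456 = 1/1152; (3j)²=7/286 [(4 4 4; 3 -3 0)], sign=+1
B: triangle coeff Δ(4,4,4) = 1/450450; Σ_t [1,4]: t=1:−1/3456 t=2:+1/144 t=3:−1/96 t=4:+1/864 = -1/384; (3j)²=9/2002 [(4 4 4; -1 1 0)], sign=-1
I_A²/I_B² = (7/286)/(9/2002) = 49/9

49/9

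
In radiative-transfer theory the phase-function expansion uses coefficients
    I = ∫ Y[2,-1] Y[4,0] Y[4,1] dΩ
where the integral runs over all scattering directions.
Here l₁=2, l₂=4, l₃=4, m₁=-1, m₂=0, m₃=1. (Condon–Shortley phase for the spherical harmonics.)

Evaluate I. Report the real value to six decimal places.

-0.044869

Checks pass: Σm=0; 10 even; l₃=4∈[2,6].
(2·2+1)(2·4+1)(2·4+1) = 405
Δ: 2! 2! 6! / 11! → 1/13860
sum: t=0:+1/192 t=1:−1/36 t=2:+1/192 = -5/288
3j²(2 4 4; 0 0 0) = Δ·Π!·Σ² = 20/693  (sign -1)
sum: t=1:−1/72 t=2:+1/96 = -1/288
3j²(2 4 4; -1 0 1) = Δ·Π!·Σ² = 1/462  (sign +1)
combine: 4πI² = 405·20/693·1/462 = 150/5929
take √, sign -1: I = -0.04486937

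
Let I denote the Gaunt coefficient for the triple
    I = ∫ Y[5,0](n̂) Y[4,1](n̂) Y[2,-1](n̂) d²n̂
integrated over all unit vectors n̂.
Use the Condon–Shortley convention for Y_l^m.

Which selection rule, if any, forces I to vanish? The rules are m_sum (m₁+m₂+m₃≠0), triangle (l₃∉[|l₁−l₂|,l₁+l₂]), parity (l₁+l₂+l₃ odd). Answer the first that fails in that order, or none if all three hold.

azimuthal sum: 0 + 1 − 1 = 0  ✓
1 ≤ 2 ≤ 9 (triangle on l)  ✓
L = 5 + 4 + 2 = 11 (odd)  ✗

parity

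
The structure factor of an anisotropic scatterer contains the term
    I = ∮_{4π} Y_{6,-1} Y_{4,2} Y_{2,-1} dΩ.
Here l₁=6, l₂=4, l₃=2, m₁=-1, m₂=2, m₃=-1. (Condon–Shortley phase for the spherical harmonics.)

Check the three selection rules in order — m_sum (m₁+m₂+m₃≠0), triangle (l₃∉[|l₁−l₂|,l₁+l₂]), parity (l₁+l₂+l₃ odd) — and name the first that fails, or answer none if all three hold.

none

m₁+m₂+m₃ = -1 + 2 − 1 = 0  ✓
triangle: |6−4|=2 ≤ l₃=2 ≤ 6+4=10  ✓
parity: l₁+l₂+l₃ = 12 is even  ✓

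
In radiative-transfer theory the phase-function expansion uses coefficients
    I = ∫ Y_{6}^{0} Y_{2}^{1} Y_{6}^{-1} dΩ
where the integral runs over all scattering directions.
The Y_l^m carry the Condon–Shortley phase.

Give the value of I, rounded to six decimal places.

m-sum 0 ✓  L=14 even ✓  4≤6≤8 ✓
Π(2lᵢ+1) = 13×5×13 = 845
triangle coeff Δ(6,2,6) = 1/90090
Σ_t [0,2]: t=0:+1/69120 t=1:−1/14400 t=2:+1/69120 = -7/172800
(3j)²=14/715 [(6 2 6; 0 0 0)], sign=-1
Σ_t [1,2]: t=1:−1/28800 t=2:+1/34560 = -1/172800
(3j)²=1/1430 [(6 2 6; 0 1 -1)], sign=+1
⇒ 4πI² = 7/605
I = (-1)√(7/605/(4π)) = -0.03034355

-0.030344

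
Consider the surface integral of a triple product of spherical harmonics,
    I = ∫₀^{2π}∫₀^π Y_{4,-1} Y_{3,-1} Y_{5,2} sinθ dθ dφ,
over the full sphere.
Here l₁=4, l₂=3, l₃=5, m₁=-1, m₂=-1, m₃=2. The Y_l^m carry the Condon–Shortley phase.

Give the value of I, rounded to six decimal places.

0.148044

Rules hold: Σm=0, L=12 even, 1≤5≤7.
N = 9·7·11 = 693
Δ = 2!·6!·4!/13! = 1/180180
Racah Σ t=0..2: t=0:+1/576 t=1:−1/144 t=2:+1/576 = -1/288
⇒ 3j(4 3 5; 0 0 0)² = 20/1001, sgn +1
Racah Σ t=0..2: t=0:+1/960 t=1:−1/288 t=2:+1/1728 = -1/540
⇒ 3j(4 3 5; -1 -1 2)² = 128/6435, sgn +1
4πI² = N·(3j₀)²·(3jₘ)² = 512/1859
I = +1·√(0.275417/4π) = 0.14804384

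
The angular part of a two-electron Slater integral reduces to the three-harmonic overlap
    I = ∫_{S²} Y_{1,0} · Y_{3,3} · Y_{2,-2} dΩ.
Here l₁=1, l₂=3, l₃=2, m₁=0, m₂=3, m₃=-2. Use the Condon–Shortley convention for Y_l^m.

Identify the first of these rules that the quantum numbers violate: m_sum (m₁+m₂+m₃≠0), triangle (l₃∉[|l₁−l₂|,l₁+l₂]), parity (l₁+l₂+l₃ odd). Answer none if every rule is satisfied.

m₁+m₂+m₃ = 0 + 3 − 2 = 1  ✗
triangle: |1−3|=2 ≤ l₃=2 ≤ 1+3=4
parity: l₁+l₂+l₃ = 6 is even

m_sum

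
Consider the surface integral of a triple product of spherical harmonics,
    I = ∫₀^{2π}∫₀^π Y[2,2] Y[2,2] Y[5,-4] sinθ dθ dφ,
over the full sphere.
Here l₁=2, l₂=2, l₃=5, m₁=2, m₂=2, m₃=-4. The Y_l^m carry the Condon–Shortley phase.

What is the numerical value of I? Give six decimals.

0.000000

l₃=5 ∉ [0,4] — triangle fails ⇒ I = 0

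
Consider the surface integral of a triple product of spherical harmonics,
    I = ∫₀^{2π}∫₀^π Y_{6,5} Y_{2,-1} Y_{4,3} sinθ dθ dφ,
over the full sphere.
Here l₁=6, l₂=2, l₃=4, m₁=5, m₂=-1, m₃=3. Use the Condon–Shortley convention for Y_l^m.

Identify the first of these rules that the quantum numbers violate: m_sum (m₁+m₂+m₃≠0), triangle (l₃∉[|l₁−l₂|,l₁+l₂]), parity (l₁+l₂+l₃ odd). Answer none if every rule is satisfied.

m₁+m₂+m₃ = 5 − 1 + 3 = 7  ✗
triangle: |6−2|=4 ≤ l₃=4 ≤ 6+2=8
parity: l₁+l₂+l₃ = 12 is even

m_sum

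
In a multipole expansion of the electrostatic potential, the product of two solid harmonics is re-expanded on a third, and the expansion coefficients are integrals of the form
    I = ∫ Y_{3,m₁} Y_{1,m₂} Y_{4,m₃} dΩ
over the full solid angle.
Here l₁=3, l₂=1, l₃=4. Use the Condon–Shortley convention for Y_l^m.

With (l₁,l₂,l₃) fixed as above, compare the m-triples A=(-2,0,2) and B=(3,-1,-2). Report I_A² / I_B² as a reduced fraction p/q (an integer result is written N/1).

l's match ⇒ only the (l;m) 3-j factors differ between A and B.
A: triangle coeff Δ(3,1,4) = 1/252; Σ_t [0,0]: t=0:+1/120 = 1/120; (3j)²=1/21 [(3 1 4; -2 0 2)], sign=+1
B: triangle coeff Δ(3,1,4) = 1/252; Σ_t [0,0]: t=0:+1/1440 = 1/1440; (3j)²=1/252 [(3 1 4; 3 -1 -2)], sign=+1
I_A²/I_B² = (1/21)/(1/252) = 12/1

12/1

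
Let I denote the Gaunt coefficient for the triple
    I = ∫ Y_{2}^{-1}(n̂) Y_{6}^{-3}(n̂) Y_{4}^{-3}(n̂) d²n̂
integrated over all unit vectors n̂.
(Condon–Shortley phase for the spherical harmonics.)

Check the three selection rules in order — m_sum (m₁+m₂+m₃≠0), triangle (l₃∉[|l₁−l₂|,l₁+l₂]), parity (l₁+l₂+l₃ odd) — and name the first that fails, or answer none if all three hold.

Σmᵢ = -7  ✗
l₃∈[|l₁−l₂|,l₁+l₂]=[4,8], have l₃=4
Σlᵢ = 12 ⇒ even

m_sum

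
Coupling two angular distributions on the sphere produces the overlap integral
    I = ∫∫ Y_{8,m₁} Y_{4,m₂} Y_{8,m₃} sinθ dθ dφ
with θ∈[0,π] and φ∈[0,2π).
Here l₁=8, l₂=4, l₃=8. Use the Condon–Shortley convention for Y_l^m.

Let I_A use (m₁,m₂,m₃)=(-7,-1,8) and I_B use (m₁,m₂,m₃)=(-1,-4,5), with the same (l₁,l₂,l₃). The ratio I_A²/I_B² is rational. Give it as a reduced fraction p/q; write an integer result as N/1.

Same 8,4,8: normalisation and zero-m 3j drop out of the ratio.
A: Δ: 4! 12! 4! / 21! → 1/185175900; sum: t=3:−1/68976230400 = -1/68976230400; 3j²(8 4 8; -7 -1 8) = Δ·Π!·Σ² = 65/2907  (sign -1)
B: Δ: 4! 12! 4! / 21! → 1/185175900; sum: t=0:+1/1254113280 = 1/1254113280; 3j²(8 4 8; -1 -4 5) = Δ·Π!·Σ² = 55/5814  (sign -1)
I_A²/I_B² = (65/2907)/(55/5814) = 26/11

26/11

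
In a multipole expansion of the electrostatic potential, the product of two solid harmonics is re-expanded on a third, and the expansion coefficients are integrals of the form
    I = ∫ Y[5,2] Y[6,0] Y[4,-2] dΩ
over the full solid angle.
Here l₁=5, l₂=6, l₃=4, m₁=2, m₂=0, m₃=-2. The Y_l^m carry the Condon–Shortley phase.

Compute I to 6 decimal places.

0.000000

l₁+l₂+l₃=15 is odd: 3j(l;000)=0 ⇒ I=0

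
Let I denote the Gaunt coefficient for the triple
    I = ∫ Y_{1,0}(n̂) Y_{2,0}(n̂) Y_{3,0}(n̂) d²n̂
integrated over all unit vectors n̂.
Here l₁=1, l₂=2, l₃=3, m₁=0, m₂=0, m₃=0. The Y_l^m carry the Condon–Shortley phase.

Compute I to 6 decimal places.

0.247767

Rules hold: Σm=0, L=6 even, 1≤3≤3.
N = 3·5·7 = 105
Δ = 0!·2!·4!/7! = 1/105
Racah Σ t=0..0: t=0:+1/4 = 1/4
⇒ 3j(1 2 3; 0 0 0)² = 3/35, sgn -1
(m-triple is (0,0,0) — same symbol as above.)
4πI² = N·(3j₀)²·(3jₘ)² = 27/35
I = +1·√(0.771429/4π) = 0.24776670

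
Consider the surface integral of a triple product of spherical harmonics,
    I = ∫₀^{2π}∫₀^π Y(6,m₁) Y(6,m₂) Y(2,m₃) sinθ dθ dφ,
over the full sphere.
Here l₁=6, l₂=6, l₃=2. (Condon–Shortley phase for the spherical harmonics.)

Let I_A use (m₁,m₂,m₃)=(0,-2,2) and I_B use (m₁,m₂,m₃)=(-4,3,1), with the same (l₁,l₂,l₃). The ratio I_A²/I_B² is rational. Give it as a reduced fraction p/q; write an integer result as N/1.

8/7

l's match ⇒ only the (l;m) 3-j factors differ between A and B.
A: triangle coeff Δ(6,6,2) = 1/90090; Σ_t [4,4]: t=4:+1/69120 = 1/69120; (3j)²=4/143 [(6 6 2; 0 -2 2)], sign=+1
B: triangle coeff Δ(6,6,2) = 1/90090; Σ_t [8,9]: t=8:+1/161280 t=9:−1/725760 = 1/207360; (3j)²=7/286 [(6 6 2; -4 3 1)], sign=-1
I_A²/I_B² = (4/143)/(7/286) = 8/7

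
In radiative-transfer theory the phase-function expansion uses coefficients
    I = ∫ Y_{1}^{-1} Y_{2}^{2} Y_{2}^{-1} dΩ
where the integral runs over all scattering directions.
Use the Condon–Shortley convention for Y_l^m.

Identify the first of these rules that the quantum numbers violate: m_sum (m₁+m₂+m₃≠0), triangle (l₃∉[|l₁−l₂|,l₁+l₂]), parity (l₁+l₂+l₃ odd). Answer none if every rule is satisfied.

m₁+m₂+m₃ = -1 + 2 − 1 = 0  ✓
triangle: |1−2|=1 ≤ l₃=2 ≤ 1+2=3  ✓
parity: l₁+l₂+l₃ = 5 is odd  ✗

parity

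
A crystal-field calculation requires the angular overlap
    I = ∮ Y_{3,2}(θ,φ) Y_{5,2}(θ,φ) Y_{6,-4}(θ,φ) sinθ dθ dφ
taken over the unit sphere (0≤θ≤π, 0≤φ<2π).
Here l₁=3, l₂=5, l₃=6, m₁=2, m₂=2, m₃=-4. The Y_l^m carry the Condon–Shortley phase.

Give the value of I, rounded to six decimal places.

Rules hold: Σm=0, L=14 even, 2≤6≤8.
N = 7·11·13 = 1001
Δ = 2!·4!·8!/15! = 1/675675
Racah Σ t=0..2: t=0:+1/8640 t=1:−1/2304 t=2:+1/8640 = -7/34560
⇒ 3j(3 5 6; 0 0 0)² = 7/429, sgn -1
Racah Σ t=0..1: t=0:+1/60480 t=1:−1/34560 = -1/80640
⇒ 3j(3 5 6; 2 2 -4)² = 6/1001, sgn -1
4πI² = N·(3j₀)²·(3jₘ)² = 14/143
I = +1·√(0.0979021/4π) = 0.08826552

0.088266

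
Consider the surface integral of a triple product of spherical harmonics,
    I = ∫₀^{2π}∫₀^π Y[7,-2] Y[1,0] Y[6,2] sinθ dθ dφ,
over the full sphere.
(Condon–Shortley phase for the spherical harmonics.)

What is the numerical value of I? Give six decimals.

Rules hold: Σm=0, L=14 even, 6≤6≤8.
N = 15·3·13 = 585
Δ = 2!·12!·0!/15! = 1/1365
Racah Σ t=1..1: t=1:−1/518400 = -1/518400
⇒ 3j(7 1 6; 0 0 0)² = 7/195, sgn -1
Racah Σ t=1..1: t=1:−1/967680 = -1/967680
⇒ 3j(7 1 6; -2 0 2)² = 3/91, sgn -1
4πI² = N·(3j₀)²·(3jₘ)² = 9/13
I = +1·√(0.692308/4π) = 0.23471705

0.234717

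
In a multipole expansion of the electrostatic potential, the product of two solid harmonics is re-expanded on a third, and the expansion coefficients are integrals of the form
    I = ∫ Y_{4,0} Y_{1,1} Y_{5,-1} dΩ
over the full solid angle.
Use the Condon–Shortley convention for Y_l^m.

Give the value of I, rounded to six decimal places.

m-sum 0 ✓  L=10 even ✓  3≤5≤5 ✓
Π(2lᵢ+1) = 9×3×11 = 297
triangle coeff Δ(4,1,5) = 1/495
Σ_t [0,0]: t=0:+1/576 = 1/576
(3j)²=5/99 [(4 1 5; 0 0 0)], sign=-1
Σ_t [0,0]: t=0:+1/1152 = 1/1152
(3j)²=1/33 [(4 1 5; 0 1 -1)], sign=+1
⇒ 4πI² = 5/11
I = (-1)√(5/11/(4π)) = -0.19018827

-0.190188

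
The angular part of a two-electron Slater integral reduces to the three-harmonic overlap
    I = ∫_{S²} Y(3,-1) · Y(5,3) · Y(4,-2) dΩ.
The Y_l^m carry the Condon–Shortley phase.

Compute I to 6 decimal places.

-0.144236

m-sum 0 ✓  L=12 even ✓  2≤4≤8 ✓
Π(2lᵢ+1) = 7×11×9 = 693
triangle coeff Δ(3,5,4) = 1/180180
Σ_t [1,3]: t=1:−1/576 t=2:+1/144 t=3:−1/576 = 1/288
(3j)²=20/1001 [(3 5 4; 0 0 0)], sign=+1
Σ_t [2,4]: t=2:+1/5760 t=3:−1/720 t=4:+1/2304 = -1/1280
(3j)²=27/1430 [(3 5 4; -1 3 -2)], sign=-1
⇒ 4πI² = 486/1859
I = (-1)√(486/1859/(4π)) = -0.14423595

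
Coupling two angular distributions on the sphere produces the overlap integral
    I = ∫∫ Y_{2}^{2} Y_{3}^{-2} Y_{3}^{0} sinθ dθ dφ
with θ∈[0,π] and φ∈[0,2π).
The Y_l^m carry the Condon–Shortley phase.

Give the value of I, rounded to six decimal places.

m-sum 0 ✓  L=8 even ✓  1≤3≤5 ✓
Π(2lᵢ+1) = 5×7×7 = 245
triangle coeff Δ(2,3,3) = 1/3780
Σ_t [0,2]: t=0:+1/24 t=1:−1/4 t=2:+1/24 = -1/6
(3j)²=4/105 [(2 3 3; 0 0 0)], sign=+1
Σ_t [0,0]: t=0:+1/24 = 1/24
(3j)²=1/21 [(2 3 3; 2 -2 0)], sign=-1
⇒ 4πI² = 4/9
I = (-1)√(4/9/(4π)) = -0.18806319

-0.188063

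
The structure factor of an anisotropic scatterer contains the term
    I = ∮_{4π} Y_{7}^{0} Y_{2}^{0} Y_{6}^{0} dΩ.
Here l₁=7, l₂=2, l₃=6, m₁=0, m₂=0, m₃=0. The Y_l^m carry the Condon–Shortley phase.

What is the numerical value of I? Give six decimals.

0.000000

Σlᵢ=15 odd — θ-integrand is odd under cosθ→−cosθ; I=0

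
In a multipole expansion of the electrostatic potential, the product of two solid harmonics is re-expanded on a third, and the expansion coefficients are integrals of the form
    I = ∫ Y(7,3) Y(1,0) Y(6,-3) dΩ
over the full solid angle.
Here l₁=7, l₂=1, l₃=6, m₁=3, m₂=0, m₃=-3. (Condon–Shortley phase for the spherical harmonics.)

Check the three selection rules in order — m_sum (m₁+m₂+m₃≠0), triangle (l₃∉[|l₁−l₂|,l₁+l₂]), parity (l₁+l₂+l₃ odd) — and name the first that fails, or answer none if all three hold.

m₁+m₂+m₃ = 3 + 0 − 3 = 0  ✓
triangle: |7−1|=6 ≤ l₃=6 ≤ 7+1=8  ✓
parity: l₁+l₂+l₃ = 14 is even  ✓

none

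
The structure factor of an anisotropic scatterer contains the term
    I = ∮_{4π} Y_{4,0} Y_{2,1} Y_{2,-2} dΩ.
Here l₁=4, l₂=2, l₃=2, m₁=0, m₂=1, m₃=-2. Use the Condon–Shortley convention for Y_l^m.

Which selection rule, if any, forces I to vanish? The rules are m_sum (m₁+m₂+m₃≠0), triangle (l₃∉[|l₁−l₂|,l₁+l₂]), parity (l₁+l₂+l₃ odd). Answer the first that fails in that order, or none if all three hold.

Σmᵢ = -1  ✗
l₃∈[|l₁−l₂|,l₁+l₂]=[2,6], have l₃=2
Σlᵢ = 8 ⇒ even

m_sum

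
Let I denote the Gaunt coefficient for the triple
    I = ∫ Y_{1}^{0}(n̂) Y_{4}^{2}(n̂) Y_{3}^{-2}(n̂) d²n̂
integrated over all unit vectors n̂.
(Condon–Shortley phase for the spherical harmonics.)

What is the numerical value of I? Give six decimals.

Rules hold: Σm=0, L=8 even, 3≤3≤5.
N = 3·9·7 = 189
Δ = 2!·0!·6!/9! = 1/252
Racah Σ t=1..1: t=1:−1/36 = -1/36
⇒ 3j(1 4 3; 0 0 0)² = 4/63, sgn +1
Racah Σ t=1..1: t=1:−1/120 = -1/120
⇒ 3j(1 4 3; 0 2 -2)² = 1/21, sgn +1
4πI² = N·(3j₀)²·(3jₘ)² = 4/7
I = +1·√(0.571429/4π) = 0.21324362

0.213244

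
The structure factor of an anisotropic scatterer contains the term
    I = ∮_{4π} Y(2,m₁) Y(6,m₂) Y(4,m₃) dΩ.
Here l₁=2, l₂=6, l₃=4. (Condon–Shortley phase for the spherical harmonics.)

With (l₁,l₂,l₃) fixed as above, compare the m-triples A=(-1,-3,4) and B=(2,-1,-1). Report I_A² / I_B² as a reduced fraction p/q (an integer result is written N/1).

l's match ⇒ only the (l;m) 3-j factors differ between A and B.
A: triangle coeff Δ(2,6,4) = 1/6435; Σ_t [3,3]: t=3:−1/241920 = -1/241920; (3j)²=1/715 [(2 6 4; -1 -3 4)], sign=-1
B: triangle coeff Δ(2,6,4) = 1/6435; Σ_t [0,0]: t=0:+1/17280 = 1/17280; (3j)²=7/1287 [(2 6 4; 2 -1 -1)], sign=-1
I_A²/I_B² = (1/715)/(7/1287) = 9/35

9/35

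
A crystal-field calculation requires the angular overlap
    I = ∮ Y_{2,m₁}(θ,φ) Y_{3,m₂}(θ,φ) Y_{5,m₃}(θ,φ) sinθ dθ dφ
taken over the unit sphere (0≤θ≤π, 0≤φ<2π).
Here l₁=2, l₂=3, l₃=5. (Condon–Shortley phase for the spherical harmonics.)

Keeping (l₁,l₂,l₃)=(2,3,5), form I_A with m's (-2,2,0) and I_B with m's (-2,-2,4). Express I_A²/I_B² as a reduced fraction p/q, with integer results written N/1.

5/126

Shared (l₁,l₂,l₃)=(2,3,5): N and (l;000)² cancel in I_A²/I_B².
A: Δ = 0!·4!·6!/11! = 1/2310; Racah Σ t=0..0: t=0:+1/2880 = 1/2880; ⇒ 3j(2 3 5; -2 2 0)² = 1/462, sgn -1
B: Δ = 0!·4!·6!/11! = 1/2310; Racah Σ t=0..0: t=0:+1/2880 = 1/2880; ⇒ 3j(2 3 5; -2 -2 4)² = 3/55, sgn -1
I_A²/I_B² = (1/462)/(3/55) = 5/126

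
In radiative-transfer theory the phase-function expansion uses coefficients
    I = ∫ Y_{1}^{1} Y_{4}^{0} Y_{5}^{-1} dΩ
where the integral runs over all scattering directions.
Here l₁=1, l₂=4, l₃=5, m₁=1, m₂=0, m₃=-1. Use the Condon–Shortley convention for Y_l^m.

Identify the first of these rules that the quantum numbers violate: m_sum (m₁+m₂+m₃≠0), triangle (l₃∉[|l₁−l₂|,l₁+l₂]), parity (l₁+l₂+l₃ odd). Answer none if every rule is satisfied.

m₁+m₂+m₃ = 1 + 0 − 1 = 0  ✓
triangle: |1−4|=3 ≤ l₃=5 ≤ 1+4=5  ✓
parity: l₁+l₂+l₃ = 10 is even  ✓

none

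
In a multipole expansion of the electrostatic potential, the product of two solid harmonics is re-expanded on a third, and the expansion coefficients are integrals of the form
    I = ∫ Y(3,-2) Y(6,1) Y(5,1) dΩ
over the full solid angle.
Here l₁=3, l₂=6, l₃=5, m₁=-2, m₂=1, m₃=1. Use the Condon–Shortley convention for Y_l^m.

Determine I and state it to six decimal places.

Checks pass: Σm=0; 14 even; l₃=5∈[3,9].
(2·3+1)(2·6+1)(2·5+1) = 1001
Δ: 4! 2! 8! / 15! → 1/675675
sum: t=1:−1/8640 t=2:+1/2304 t=3:−1/8640 = 7/34560
3j²(3 6 5; 0 0 0) = Δ·Π!·Σ² = 7/429  (sign -1)
sum: t=3:−1/6912 t=4:+1/17280 = -1/11520
3j²(3 6 5; -2 1 1) = Δ·Π!·Σ² = 2/143  (sign -1)
combine: 4πI² = 1001·7/429·2/143 = 98/429
take √, sign +1: I = 0.13482780

0.134828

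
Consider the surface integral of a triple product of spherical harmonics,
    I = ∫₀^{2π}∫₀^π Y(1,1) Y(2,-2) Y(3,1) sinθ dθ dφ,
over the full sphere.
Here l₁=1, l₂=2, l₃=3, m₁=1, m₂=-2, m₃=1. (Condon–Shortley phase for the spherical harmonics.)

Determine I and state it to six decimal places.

-0.082589

Checks pass: Σm=0; 6 even; l₃=3∈[1,3].
(2·1+1)(2·2+1)(2·3+1) = 105
Δ: 0! 2! 4! / 7! → 1/105
sum: t=0:+1/4 = 1/4
3j²(1 2 3; 0 0 0) = Δ·Π!·Σ² = 3/35  (sign -1)
sum: t=0:+1/48 = 1/48
3j²(1 2 3; 1 -2 1) = Δ·Π!·Σ² = 1/105  (sign +1)
combine: 4πI² = 105·3/35·1/105 = 3/35
take √, sign -1: I = -0.08258890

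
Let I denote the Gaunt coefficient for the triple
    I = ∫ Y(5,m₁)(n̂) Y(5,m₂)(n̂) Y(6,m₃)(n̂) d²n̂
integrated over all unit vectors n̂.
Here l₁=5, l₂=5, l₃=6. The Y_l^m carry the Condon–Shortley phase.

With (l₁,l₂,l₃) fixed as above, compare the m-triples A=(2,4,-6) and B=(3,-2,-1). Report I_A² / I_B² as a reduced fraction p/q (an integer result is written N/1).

l's match ⇒ only the (l;m) 3-j factors differ between A and B.
A: triangle coeff Δ(5,5,6) = 1/28588560; Σ_t [3,3]: t=3:−1/3110400 = -1/3110400; (3j)²=21/1105 [(5 5 6; 2 4 -6)], sign=-1
B: triangle coeff Δ(5,5,6) = 1/28588560; Σ_t [0,2]: t=0:+1/41472 t=1:−1/34560 t=2:+1/345600 = -1/518400; (3j)²=7/36465 [(5 5 6; 3 -2 -1)], sign=+1
I_A²/I_B² = (21/1105)/(7/36465) = 99/1

99/1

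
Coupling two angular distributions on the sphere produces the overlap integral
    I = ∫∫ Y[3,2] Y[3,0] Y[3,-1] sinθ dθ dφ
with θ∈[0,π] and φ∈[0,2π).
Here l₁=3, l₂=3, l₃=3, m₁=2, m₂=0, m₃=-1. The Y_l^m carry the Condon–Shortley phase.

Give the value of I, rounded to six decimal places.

0.000000

m-sum = 2 + 0 − 1 = 1 ≠ 0 ⇒ I = 0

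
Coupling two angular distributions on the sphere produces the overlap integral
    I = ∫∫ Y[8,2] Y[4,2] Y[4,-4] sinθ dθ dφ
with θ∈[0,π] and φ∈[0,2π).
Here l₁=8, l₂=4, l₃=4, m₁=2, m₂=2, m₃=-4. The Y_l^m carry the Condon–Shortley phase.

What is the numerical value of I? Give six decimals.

m-sum 0 ✓  L=16 even ✓  4≤4≤12 ✓
Π(2lᵢ+1) = 17×9×9 = 1377
triangle coeff Δ(8,4,4) = 1/218790
Σ_t [4,4]: t=4:+1/331776 = 1/331776
(3j)²=490/21879 [(8 4 4; 0 0 0)], sign=+1
Σ_t [6,6]: t=6:+1/58060800 = 1/58060800
(3j)²=1/4862 [(8 4 4; 2 2 -4)], sign=+1
⇒ 4πI² = 2205/347633
I = (+1)√(2205/347633/(4π)) = 0.02246668

0.022467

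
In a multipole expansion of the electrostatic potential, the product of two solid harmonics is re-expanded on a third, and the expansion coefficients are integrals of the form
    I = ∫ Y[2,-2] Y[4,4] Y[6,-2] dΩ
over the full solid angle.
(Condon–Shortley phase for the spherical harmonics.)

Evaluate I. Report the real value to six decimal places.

0.015904

m-sum 0 ✓  L=12 even ✓  2≤6≤6 ✓
Π(2lᵢ+1) = 5×9×13 = 585
triangle coeff Δ(2,4,6) = 1/6435
Σ_t [0,0]: t=0:+1/2304 = 1/2304
(3j)²=5/143 [(2 4 6; 0 0 0)], sign=+1
Σ_t [0,0]: t=0:+1/967680 = 1/967680
(3j)²=1/6435 [(2 4 6; -2 4 -2)], sign=+1
⇒ 4πI² = 5/1573
I = (+1)√(5/1573/(4π)) = 0.01590434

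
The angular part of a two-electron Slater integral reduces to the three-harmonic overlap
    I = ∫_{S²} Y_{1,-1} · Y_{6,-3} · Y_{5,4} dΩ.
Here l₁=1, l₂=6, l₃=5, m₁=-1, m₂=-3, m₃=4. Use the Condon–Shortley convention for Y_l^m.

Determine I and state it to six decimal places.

m-sum 0 ✓  L=12 even ✓  5≤5≤7 ✓
Π(2lᵢ+1) = 3×13×11 = 429
triangle coeff Δ(1,6,5) = 1/858
Σ_t [1,1]: t=1:−1/14400 = -1/14400
(3j)²=6/143 [(1 6 5; 0 0 0)], sign=+1
Σ_t [2,2]: t=2:+1/725760 = 1/725760
(3j)²=1/286 [(1 6 5; -1 -3 4)], sign=-1
⇒ 4πI² = 9/143
I = (-1)√(9/143/(4π)) = -0.07076985

-0.070770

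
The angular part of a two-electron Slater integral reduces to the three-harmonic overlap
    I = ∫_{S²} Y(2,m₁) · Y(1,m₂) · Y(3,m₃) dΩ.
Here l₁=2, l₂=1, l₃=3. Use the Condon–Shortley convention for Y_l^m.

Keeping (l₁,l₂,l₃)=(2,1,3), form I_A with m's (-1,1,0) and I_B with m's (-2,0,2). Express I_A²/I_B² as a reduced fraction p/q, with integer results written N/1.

3/5

l's match ⇒ only the (l;m) 3-j factors differ between A and B.
A: triangle coeff Δ(2,1,3) = 1/105; Σ_t [0,0]: t=0:+1/12 = 1/12; (3j)²=1/35 [(2 1 3; -1 1 0)], sign=-1
B: triangle coeff Δ(2,1,3) = 1/105; Σ_t [0,0]: t=0:+1/24 = 1/24; (3j)²=1/21 [(2 1 3; -2 0 2)], sign=-1
I_A²/I_B² = (1/35)/(1/21) = 3/5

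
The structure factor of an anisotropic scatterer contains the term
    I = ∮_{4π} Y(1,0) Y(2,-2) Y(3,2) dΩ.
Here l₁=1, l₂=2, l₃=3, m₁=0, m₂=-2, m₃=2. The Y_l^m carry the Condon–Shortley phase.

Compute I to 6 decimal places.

0.184674

Rules hold: Σm=0, L=6 even, 1≤3≤3.
N = 3·5·7 = 105
Δ = 0!·2!·4!/7! = 1/105
Racah Σ t=0..0: t=0:+1/4 = 1/4
⇒ 3j(1 2 3; 0 0 0)² = 3/35, sgn -1
Racah Σ t=0..0: t=0:+1/24 = 1/24
⇒ 3j(1 2 3; 0 -2 2)² = 1/21, sgn -1
4πI² = N·(3j₀)²·(3jₘ)² = 3/7
I = +1·√(0.428571/4π) = 0.18467439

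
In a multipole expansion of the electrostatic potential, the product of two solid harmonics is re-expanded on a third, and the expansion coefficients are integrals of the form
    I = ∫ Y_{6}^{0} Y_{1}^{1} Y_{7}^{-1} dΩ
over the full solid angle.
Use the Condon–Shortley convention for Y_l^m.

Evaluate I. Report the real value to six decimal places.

Checks pass: Σm=0; 14 even; l₃=7∈[5,7].
(2·6+1)(2·1+1)(2·7+1) = 585
Δ: 0! 12! 2! / 15! → 1/1365
sum: t=0:+1/518400 = 1/518400
3j²(6 1 7; 0 0 0) = Δ·Π!·Σ² = 7/195  (sign -1)
sum: t=0:+1/1036800 = 1/1036800
3j²(6 1 7; 0 1 -1) = Δ·Π!·Σ² = 4/195  (sign +1)
combine: 4πI² = 585·7/195·4/195 = 28/65
take √, sign -1: I = -0.18514731

-0.185147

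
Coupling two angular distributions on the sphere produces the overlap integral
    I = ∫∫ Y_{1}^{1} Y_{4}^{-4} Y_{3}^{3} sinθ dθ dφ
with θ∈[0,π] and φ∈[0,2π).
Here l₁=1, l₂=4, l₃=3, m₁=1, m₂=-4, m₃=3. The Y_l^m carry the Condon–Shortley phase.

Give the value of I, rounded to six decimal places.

m-sum 0 ✓  L=8 even ✓  3≤3≤5 ✓
Π(2lᵢ+1) = 3×9×7 = 189
triangle coeff Δ(1,4,3) = 1/252
Σ_t [1,1]: t=1:−1/36 = -1/36
(3j)²=4/63 [(1 4 3; 0 0 0)], sign=+1
Σ_t [0,0]: t=0:+1/1440 = 1/1440
(3j)²=1/9 [(1 4 3; 1 -4 3)], sign=+1
⇒ 4πI² = 4/3
I = (+1)√(4/3/(4π)) = 0.32573501

0.325735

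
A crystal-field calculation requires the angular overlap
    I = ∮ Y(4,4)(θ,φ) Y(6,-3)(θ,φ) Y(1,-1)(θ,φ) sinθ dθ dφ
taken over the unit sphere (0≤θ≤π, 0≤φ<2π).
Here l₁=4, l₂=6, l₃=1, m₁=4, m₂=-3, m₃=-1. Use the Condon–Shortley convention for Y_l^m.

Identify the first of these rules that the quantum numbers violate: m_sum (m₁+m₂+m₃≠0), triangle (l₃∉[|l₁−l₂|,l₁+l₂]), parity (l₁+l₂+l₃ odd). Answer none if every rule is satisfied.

m₁+m₂+m₃ = 4 − 3 − 1 = 0  ✓
triangle: |4−6|=2 ≤ l₃=1 ≤ 4+6=10  ✗
parity: l₁+l₂+l₃ = 11 is odd

triangle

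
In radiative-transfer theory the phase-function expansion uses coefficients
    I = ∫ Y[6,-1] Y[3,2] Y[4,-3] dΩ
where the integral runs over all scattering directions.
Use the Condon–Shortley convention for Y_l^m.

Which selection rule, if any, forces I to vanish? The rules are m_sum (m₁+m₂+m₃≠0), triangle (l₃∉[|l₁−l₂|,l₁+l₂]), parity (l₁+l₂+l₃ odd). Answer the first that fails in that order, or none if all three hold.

m_sum

m₁+m₂+m₃ = -1 + 2 − 3 = -2  ✗
triangle: |6−3|=3 ≤ l₃=4 ≤ 6+3=9
parity: l₁+l₂+l₃ = 13 is odd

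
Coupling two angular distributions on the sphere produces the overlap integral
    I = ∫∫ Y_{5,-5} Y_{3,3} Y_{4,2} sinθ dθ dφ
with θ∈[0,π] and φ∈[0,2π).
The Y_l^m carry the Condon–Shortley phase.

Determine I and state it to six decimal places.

0.138791

m-sum 0 ✓  L=12 even ✓  2≤4≤8 ✓
Π(2lᵢ+1) = 11×7×9 = 693
triangle coeff Δ(5,3,4) = 1/180180
Σ_t [1,3]: t=1:−1/576 t=2:+1/144 t=3:−1/576 = 1/288
(3j)²=20/1001 [(5 3 4; 0 0 0)], sign=+1
Σ_t [4,4]: t=4:+1/34560 = 1/34560
(3j)²=5/286 [(5 3 4; -5 3 2)], sign=+1
⇒ 4πI² = 450/1859
I = (+1)√(450/1859/(4π)) = 0.13879110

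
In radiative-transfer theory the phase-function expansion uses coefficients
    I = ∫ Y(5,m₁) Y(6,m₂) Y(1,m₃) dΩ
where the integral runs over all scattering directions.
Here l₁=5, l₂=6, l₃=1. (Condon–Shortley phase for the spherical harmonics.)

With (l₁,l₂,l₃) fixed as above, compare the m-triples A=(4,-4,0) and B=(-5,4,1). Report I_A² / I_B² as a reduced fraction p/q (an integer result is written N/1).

20/1

l's match ⇒ only the (l;m) 3-j factors differ between A and B.
A: triangle coeff Δ(5,6,1) = 1/858; Σ_t [1,1]: t=1:−1/362880 = -1/362880; (3j)²=10/429 [(5 6 1; 4 -4 0)], sign=+1
B: triangle coeff Δ(5,6,1) = 1/858; Σ_t [10,10]: t=10:+1/7257600 = 1/7257600; (3j)²=1/858 [(5 6 1; -5 4 1)], sign=+1
I_A²/I_B² = (10/429)/(1/858) = 20/1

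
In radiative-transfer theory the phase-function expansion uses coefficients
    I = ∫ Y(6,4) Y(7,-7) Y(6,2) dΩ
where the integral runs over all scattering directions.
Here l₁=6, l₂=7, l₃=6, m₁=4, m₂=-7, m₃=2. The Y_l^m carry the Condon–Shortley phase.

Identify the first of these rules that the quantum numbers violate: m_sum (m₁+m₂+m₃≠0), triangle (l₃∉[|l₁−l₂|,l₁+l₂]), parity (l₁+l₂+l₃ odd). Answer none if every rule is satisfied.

Σmᵢ = -1  ✗
l₃∈[|l₁−l₂|,l₁+l₂]=[1,13], have l₃=6
Σlᵢ = 19 ⇒ odd

m_sum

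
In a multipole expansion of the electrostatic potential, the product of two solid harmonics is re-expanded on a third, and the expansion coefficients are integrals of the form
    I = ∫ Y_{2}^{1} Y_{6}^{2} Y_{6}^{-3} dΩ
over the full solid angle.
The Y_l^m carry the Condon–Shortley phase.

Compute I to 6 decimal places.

Rules hold: Σm=0, L=14 even, 4≤6≤8.
N = 5·13·13 = 845
Δ = 2!·2!·10!/15! = 1/90090
Racah Σ t=0..2: t=0:+1/69120 t=1:−1/14400 t=2:+1/69120 = -7/172800
⇒ 3j(2 6 6; 0 0 0)² = 14/715, sgn -1
Racah Σ t=0..1: t=0:+1/161280 t=1:−1/60480 = -1/96768
⇒ 3j(2 6 6; 1 2 -3)² = 15/1001, sgn +1
4πI² = N·(3j₀)²·(3jₘ)² = 30/121
I = -1·√(0.247934/4π) = -0.14046335

-0.140463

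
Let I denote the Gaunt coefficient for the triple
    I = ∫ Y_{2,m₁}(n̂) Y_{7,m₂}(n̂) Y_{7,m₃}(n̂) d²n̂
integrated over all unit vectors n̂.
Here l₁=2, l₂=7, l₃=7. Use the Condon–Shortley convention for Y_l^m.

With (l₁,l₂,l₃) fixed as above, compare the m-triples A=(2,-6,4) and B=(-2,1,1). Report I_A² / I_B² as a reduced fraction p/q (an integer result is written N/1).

117/392

l's match ⇒ only the (l;m) 3-j factors differ between A and B.
A: triangle coeff Δ(2,7,7) = 1/185640; Σ_t [0,0]: t=0:+1/159667200 = 1/159667200; (3j)²=9/1190 [(2 7 7; 2 -6 4)], sign=-1
B: triangle coeff Δ(2,7,7) = 1/185640; Σ_t [2,2]: t=2:+1/2073600 = 1/2073600; (3j)²=28/1105 [(2 7 7; -2 1 1)], sign=+1
I_A²/I_B² = (9/1190)/(28/1105) = 117/392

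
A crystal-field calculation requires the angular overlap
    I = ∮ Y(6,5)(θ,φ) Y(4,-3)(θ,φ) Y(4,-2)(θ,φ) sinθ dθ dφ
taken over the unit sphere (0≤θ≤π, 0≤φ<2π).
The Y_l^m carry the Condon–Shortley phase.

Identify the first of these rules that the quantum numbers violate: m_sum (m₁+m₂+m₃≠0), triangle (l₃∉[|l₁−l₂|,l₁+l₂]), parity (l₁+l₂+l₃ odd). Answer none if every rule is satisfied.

none

m₁+m₂+m₃ = 5 − 3 − 2 = 0  ✓
triangle: |6−4|=2 ≤ l₃=4 ≤ 6+4=10  ✓
parity: l₁+l₂+l₃ = 14 is even  ✓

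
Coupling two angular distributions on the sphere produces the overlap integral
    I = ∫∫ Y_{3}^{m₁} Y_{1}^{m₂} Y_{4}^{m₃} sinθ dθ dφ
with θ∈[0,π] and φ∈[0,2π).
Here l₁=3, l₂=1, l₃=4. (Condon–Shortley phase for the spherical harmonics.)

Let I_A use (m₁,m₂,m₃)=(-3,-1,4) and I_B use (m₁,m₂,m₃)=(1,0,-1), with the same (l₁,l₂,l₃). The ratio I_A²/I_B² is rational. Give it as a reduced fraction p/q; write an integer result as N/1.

Shared (l₁,l₂,l₃)=(3,1,4): N and (l;000)² cancel in I_A²/I_B².
A: Δ = 0!·6!·2!/9! = 1/252; Racah Σ t=0..0: t=0:+1/1440 = 1/1440; ⇒ 3j(3 1 4; -3 -1 4)² = 1/9, sgn +1
B: Δ = 0!·6!·2!/9! = 1/252; Racah Σ t=0..0: t=0:+1/48 = 1/48; ⇒ 3j(3 1 4; 1 0 -1)² = 5/84, sgn -1
I_A²/I_B² = (1/9)/(5/84) = 28/15

28/15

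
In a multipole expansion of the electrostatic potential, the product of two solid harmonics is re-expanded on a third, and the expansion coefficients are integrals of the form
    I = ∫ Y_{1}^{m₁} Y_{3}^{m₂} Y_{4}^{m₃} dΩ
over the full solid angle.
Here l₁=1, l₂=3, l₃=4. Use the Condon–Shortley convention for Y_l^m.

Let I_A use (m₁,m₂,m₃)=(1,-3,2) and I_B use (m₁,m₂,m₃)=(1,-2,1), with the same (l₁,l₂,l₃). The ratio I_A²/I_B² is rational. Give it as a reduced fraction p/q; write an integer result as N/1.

1/3

l's match ⇒ only the (l;m) 3-j factors differ between A and B.
A: triangle coeff Δ(1,3,4) = 1/252; Σ_t [0,0]: t=0:+1/1440 = 1/1440; (3j)²=1/252 [(1 3 4; 1 -3 2)], sign=+1
B: triangle coeff Δ(1,3,4) = 1/252; Σ_t [0,0]: t=0:+1/240 = 1/240; (3j)²=1/84 [(1 3 4; 1 -2 1)], sign=-1
I_A²/I_B² = (1/252)/(1/84) = 1/3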